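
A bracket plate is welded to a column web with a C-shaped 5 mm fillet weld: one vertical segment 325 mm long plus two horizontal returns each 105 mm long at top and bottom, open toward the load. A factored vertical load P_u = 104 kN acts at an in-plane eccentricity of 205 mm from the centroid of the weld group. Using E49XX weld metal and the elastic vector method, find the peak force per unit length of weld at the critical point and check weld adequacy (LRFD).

f_max ≈ 553 N/mm; adequate

E49XX → F_EXX = 490 MPa.
Total weld length L_w = 535 mm. Treat welds as unit-width lines.
Centroid: x̄ = 2×105×52.5 / 535 = 20.61 mm from the vertical weld.
Polar moment about centroid: J = I_x + I_y = [325³/12 + 2×105×162.5²] + [325×20.61² + 2(105³/12 + 105×31.89²)] = 8951000 mm³.
Direct shear f_v = P/L_w = 104×10³ / 535 = 194.4 N/mm (vertical).
Torsion M = P·e = 104×10³ × 205 = 21320000 N·mm.
Critical point at (x, y) = (84.39, 162.5) from centroid. f_tx = M·y/J = 387.1 N/mm; f_ty = M·x/J = 201 N/mm.
Resultant f_max = √[f_tx² + (f_v + f_ty)²] = √[387.1² + (194.4 + 201)²] = 553.3 N/mm.
Capacity per unit length: φr_n = 0.75 × 0.6 × 490 × (0.707 × 5) = 779.5 N/mm.
553.3 ≤ 779.5 → adequate.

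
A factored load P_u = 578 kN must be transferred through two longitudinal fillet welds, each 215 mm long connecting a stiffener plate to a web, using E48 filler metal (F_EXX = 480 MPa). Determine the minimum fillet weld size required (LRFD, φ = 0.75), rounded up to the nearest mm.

w = 9 mm

Total weld length L = 430 mm.
Required throat t_e = P_u / (φ × 0.6 F_EXX × L) = 578 / (0.75 × 0.6 × 480 × 430 × 10⁻³) = 6.223 mm.
Required leg w = t_e / 0.707 = 8.802 mm → use 9 mm.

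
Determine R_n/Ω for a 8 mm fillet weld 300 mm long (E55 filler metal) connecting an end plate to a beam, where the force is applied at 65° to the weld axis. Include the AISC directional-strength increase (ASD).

E55XX → F_EXX = 550 MPa.
t_e = 0.707 × 8 = 5.656 mm; A_we = 5.656 × 300 = 1697 mm².
Directional factor: 1.0 + 0.5 sin^1.5(65°) = 1.431.
F_nw = 0.6 × 550 × 1.431 = 472.4 MPa.
R_n/Ω = (472.4 × 1697) / 2.0 × 10⁻³ = 400.8 kN.

R_n/Ω ≈ 401 kN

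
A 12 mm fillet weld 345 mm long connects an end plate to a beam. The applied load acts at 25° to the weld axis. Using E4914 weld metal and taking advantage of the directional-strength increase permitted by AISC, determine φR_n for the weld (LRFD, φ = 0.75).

E49XX → F_EXX = 490 MPa.
t_e = 0.707 × 12 = 8.484 mm; A_we = 8.484 × 345 = 2927 mm².
Directional factor: 1.0 + 0.5 sin^1.5(25°) = 1.137.
F_nw = 0.6 × 490 × 1.137 = 334.4 MPa.
φR_n = 0.75 × 334.4 × 2927 × 10⁻³ = 734.1 kN.

φR_n ≈ 734 kN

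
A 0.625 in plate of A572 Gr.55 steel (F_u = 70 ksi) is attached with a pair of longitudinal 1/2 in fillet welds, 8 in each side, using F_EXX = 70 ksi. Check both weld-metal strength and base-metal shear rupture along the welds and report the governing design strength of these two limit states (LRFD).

t_e = 0.707 × 0.5 = 0.3535 in; L = 16 in.
Weld metal: φR_n = 0.75 × 0.6 × 70 × 0.3535 × 16 = 178.2 kips.
Base metal (shear rupture): φR_n = 0.75 × 0.6 × 70 × 0.625 × 16 = 315 kips.
Governing: weld metal.

φR_n ≈ 178 kips (weld metal governs)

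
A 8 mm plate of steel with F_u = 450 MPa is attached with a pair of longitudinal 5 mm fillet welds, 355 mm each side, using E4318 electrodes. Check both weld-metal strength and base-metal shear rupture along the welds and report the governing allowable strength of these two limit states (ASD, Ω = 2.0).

R_n/Ω ≈ 324 kN (weld metal governs)

E43XX → F_EXX = 430 MPa.
t_e = 0.707 × 5 = 3.535 mm; L = 710 mm.
Weld metal: R_n/Ω = (1/2.0) × 0.6 × 430 × 3.535 × 710 × 10⁻³ = 323.8 kN.
Base metal (shear rupture): R_n/Ω = (1/2.0) × 0.6 × 450 × 8 × 710 × 10⁻³ = 766.8 kN.
Governing: weld metal.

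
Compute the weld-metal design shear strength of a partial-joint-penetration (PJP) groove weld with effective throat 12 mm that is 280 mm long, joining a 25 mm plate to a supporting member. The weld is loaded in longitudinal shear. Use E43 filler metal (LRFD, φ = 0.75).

φR_n ≈ 650 kN

E43XX → F_EXX = 430 MPa.
Effective throat (given) t_e = 12 mm.
A_we = 12 × 280 = 3360 mm².
F_nw = 0.6 F_EXX = 258 MPa.
φR_n = 0.75 × 258 × 3360 × 10⁻³ = 650.2 kN.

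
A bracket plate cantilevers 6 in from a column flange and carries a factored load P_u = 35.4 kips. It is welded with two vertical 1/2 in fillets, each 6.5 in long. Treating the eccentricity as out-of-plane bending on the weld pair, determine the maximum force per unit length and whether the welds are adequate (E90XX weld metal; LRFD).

f_max ≈ 15.3 kip/in; NOT adequate

E90XX → F_EXX = 90 ksi.
L_w = 2 × 6.5 = 13 in; section modulus (unit throat) S = 2 × L²/6 = 14.08 in².
Direct shear f_v = P/L_w = 35.4/13 = 2.723 kip/in.
Moment M = P × e = 35.4 × 6 = 212.4 kip·in; bending f_b = M/S = 15.08 kip/in.
f_max = √(f_v² + f_b²) = √(2.723² + 15.08²) = 15.33 kip/in.
φr_n = 0.75 × 0.6 × 90 × (0.707 × 0.5) = 14.32 kip/in → NOT adequate.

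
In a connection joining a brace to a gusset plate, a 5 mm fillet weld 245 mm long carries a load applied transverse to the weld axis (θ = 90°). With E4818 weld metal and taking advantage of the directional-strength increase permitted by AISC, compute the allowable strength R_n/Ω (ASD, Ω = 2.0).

E48XX → F_EXX = 480 MPa.
t_e = 0.707 × 5 = 3.535 mm; A_we = 3.535 × 245 = 866.1 mm².
Directional factor: 1.0 + 0.5 sin^1.5(90°) = 1.5.
F_nw = 0.6 × 480 × 1.5 = 432 MPa.
R_n/Ω = (432 × 866.1) / 2.0 × 10⁻³ = 187.1 kN.

R_n/Ω ≈ 187 kN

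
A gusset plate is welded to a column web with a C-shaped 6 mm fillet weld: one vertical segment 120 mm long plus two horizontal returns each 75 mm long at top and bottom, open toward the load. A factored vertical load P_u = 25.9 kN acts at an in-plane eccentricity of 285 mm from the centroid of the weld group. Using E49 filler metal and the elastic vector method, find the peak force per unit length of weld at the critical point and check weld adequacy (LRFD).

f_max ≈ 771 N/mm; adequate

E49XX → F_EXX = 490 MPa.
Total weld length L_w = 270 mm. Treat welds as unit-width lines.
Centroid: x̄ = 2×75×37.5 / 270 = 20.83 mm from the vertical weld.
Polar moment about centroid: J = I_x + I_y = [120³/12 + 2×75×60²] + [120×20.83² + 2(75³/12 + 75×16.67²)] = 848100 mm³.
Direct shear f_v = P/L_w = 25.9×10³ / 270 = 95.93 N/mm (vertical).
Torsion M = P·e = 25.9×10³ × 285 = 7381500 N·mm.
Critical point at (x, y) = (54.17, 60) from centroid. f_tx = M·y/J = 522.2 N/mm; f_ty = M·x/J = 471.5 N/mm.
Resultant f_max = √[f_tx² + (f_v + f_ty)²] = √[522.2² + (95.93 + 471.5)²] = 771.1 N/mm.
Capacity per unit length: φr_n = 0.75 × 0.6 × 490 × (0.707 × 6) = 935.4 N/mm.
771.1 ≤ 935.4 → adequate.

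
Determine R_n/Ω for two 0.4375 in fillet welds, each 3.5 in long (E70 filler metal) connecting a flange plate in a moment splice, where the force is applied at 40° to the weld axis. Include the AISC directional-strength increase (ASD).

E70XX → F_EXX = 70 ksi.
t_e = 0.707 × 0.4375 = 0.3093 in; A_we = 0.3093 × 7 = 2.165 in².
Directional factor: 1.0 + 0.5 sin^1.5(40°) = 1.258.
F_nw = 0.6 × 70 × 1.258 = 52.82 ksi.
R_n/Ω = (52.82 × 2.165) / 2.0 = 57.19 kip.

R_n/Ω ≈ 57.2 kip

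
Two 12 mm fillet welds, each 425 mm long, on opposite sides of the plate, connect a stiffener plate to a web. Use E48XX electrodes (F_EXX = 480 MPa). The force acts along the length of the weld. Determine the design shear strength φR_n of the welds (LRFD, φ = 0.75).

Effective throat t_e = 0.707 × 12 = 8.484 mm.
Total length L = 850 mm; A_we = 8.484 × 850 = 7211 mm².
F_nw = 0.6 F_EXX = 0.6 × 480 = 288 MPa.
φR_n = 0.75 × 288 × 7211 × 10⁻³ = 1558 kN.

φR_n ≈ 1560 kN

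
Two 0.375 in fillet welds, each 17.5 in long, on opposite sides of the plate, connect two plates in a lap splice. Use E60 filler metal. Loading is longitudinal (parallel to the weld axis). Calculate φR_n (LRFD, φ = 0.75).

φR_n ≈ 251 kips

E60XX → F_EXX = 60 ksi.
Effective throat t_e = 0.707 × 0.375 = 0.2651 in.
Total length L = 35 in; A_we = 0.2651 × 35 = 9.279 in².
F_nw = 0.6 F_EXX = 0.6 × 60 = 36 ksi.
φR_n = 0.75 × 36 × 9.279 = 250.5 kips.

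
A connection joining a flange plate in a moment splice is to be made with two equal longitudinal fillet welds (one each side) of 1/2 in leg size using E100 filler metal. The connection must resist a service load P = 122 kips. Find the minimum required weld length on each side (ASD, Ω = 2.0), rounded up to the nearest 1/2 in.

E100XX → F_EXX = 100 ksi.
Throat t_e = 0.707 × 0.5 = 0.3535 in.
r_n/Ω = (0.6 × 100 × 0.3535) / 2.0 = 10.6 kip/in.
L_req = P / (r_n/Ω) = 122 / 10.6 = 11.5 in total.
Per side: 11.5 / 2 = 5.752 in.
Round up → use L = 6 in on each side.

L = 6 in on each side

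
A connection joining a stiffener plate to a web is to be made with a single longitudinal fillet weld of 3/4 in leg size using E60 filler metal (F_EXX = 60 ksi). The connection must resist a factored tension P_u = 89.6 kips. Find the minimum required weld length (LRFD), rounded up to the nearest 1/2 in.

Throat t_e = 0.707 × 0.75 = 0.5302 in.
φr_n = 0.75 × 0.6 × 60 × 0.5302 = 14.32 kips/in.
L_req = P_u / φr_n = 89.6 / 14.32 = 6.258 in total.
Round up → use L = 6.5 in.

L = 6.5 in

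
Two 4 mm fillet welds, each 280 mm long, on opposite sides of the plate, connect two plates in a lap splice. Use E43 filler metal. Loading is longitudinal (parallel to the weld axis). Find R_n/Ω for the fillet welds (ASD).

R_n/Ω ≈ 204 kN

E43XX → F_EXX = 430 MPa.
Effective throat t_e = 0.707 × 4 = 2.828 mm.
Total length L = 560 mm; A_we = 2.828 × 560 = 1584 mm².
F_nw = 0.6 F_EXX = 0.6 × 430 = 258 MPa.
R_n = 258 × 1584 × 10⁻³ = 408.6 kN; R_n/Ω = 408.6/2.0 = 204.3 kN.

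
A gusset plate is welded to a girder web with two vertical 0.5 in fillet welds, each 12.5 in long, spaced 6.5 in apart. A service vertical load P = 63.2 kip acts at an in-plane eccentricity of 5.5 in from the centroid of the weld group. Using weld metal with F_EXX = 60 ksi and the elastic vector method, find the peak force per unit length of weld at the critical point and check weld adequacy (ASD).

f_max ≈ 5.77 kip/in; adequate

Total weld length L_w = 25 in. Treat welds as unit-width lines.
Polar moment about centroid: J = 2[d³/12 + d(b/2)²] = 2[12.5³/12 + 12.5×3.25²] = 589.6 in³.
Direct shear f_v = P/L_w = 63.2 / 25 = 2.528 kip/in (vertical).
Torsion M = P·e = 63.2 × 5.5 = 347.6 kip·in.
Critical point at (x, y) = (3.25, 6.25) from centroid. f_tx = M·y/J = 3.685 kip/in; f_ty = M·x/J = 1.916 kip/in.
Resultant f_max = √[f_tx² + (f_v + f_ty)²] = √[3.685² + (2.528 + 1.916)²] = 5.773 kip/in.
Capacity per unit length: r_n/Ω = (1/2.0) × 0.6 × 60 × (0.707 × 0.5) = 6.363 kip/in.
5.773 ≤ 6.363 → adequate.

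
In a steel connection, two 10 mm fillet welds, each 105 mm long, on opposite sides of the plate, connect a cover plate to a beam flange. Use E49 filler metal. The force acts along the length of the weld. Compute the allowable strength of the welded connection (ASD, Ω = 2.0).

R_n/Ω ≈ 218 kN

E49XX → F_EXX = 490 MPa.
Effective throat t_e = 0.707 × 10 = 7.07 mm.
Total length L = 210 mm; A_we = 7.07 × 210 = 1485 mm².
F_nw = 0.6 F_EXX = 0.6 × 490 = 294 MPa.
R_n = 294 × 1485 × 10⁻³ = 436.5 kN; R_n/Ω = 436.5/2.0 = 218.3 kN.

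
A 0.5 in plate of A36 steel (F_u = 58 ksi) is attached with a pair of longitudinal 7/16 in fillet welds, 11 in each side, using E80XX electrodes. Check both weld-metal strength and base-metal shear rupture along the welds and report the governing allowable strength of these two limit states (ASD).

E80XX → F_EXX = 80 ksi.
t_e = 0.707 × 0.4375 = 0.3093 in; L = 22 in.
Weld metal: R_n/Ω = (1/2.0) × 0.6 × 80 × 0.3093 × 22 = 163.3 kips.
Base metal (shear rupture): R_n/Ω = (1/2.0) × 0.6 × 58 × 0.5 × 22 = 191.4 kips.
Governing: weld metal.

R_n/Ω ≈ 163 kips (weld metal governs)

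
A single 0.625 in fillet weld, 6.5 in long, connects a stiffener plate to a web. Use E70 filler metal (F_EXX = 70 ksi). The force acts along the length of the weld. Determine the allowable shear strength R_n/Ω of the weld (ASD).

Effective throat t_e = 0.707 × 0.625 = 0.4419 in.
Total length L = 6.5 in; A_we = 0.4419 × 6.5 = 2.872 in².
F_nw = 0.6 F_EXX = 0.6 × 70 = 42 ksi.
R_n = 42 × 2.872 = 120.6 kips; R_n/Ω = 120.6/2.0 = 60.32 kips.

R_n/Ω ≈ 60.3 kips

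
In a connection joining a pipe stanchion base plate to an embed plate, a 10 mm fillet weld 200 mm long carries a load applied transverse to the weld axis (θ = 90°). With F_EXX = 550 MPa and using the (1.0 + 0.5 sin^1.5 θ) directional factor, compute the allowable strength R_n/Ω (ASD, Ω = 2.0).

t_e = 0.707 × 10 = 7.07 mm; A_we = 7.07 × 200 = 1414 mm².
Directional factor: 1.0 + 0.5 sin^1.5(90°) = 1.5.
F_nw = 0.6 × 550 × 1.5 = 495 MPa.
R_n/Ω = (495 × 1414) / 2.0 × 10⁻³ = 350 kN.

R_n/Ω ≈ 350 kN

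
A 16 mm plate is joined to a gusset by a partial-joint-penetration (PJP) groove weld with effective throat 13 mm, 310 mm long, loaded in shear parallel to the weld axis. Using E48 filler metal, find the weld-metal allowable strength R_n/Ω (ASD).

E48XX → F_EXX = 480 MPa.
Effective throat (given) t_e = 13 mm.
A_we = 13 × 310 = 4030 mm².
F_nw = 0.6 F_EXX = 288 MPa.
R_n/Ω = (288 × 4030) / 2.0 × 10⁻³ = 580.3 kN.

R_n/Ω ≈ 580 kN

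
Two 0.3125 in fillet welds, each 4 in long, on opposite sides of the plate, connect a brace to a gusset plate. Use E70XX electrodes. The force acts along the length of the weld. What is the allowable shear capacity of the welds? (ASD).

R_n/Ω ≈ 37.1 kips

E70XX → F_EXX = 70 ksi.
Effective throat t_e = 0.707 × 0.3125 = 0.2209 in.
Total length L = 8 in; A_we = 0.2209 × 8 = 1.767 in².
F_nw = 0.6 F_EXX = 0.6 × 70 = 42 ksi.
R_n = 42 × 1.767 = 74.23 kips; R_n/Ω = 74.23/2.0 = 37.12 kips.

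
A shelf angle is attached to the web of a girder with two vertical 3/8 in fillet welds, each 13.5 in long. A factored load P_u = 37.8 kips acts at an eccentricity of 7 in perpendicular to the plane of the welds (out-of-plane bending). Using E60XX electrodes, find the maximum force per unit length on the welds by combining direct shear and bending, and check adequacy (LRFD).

E60XX → F_EXX = 60 ksi.
L_w = 2 × 13.5 = 27 in; section modulus (unit throat) S = 2 × L²/6 = 60.75 in².
Direct shear f_v = P/L_w = 37.8/27 = 1.4 kip/in.
Moment M = P × e = 37.8 × 7 = 264.6 kip·in; bending f_b = M/S = 4.356 kip/in.
f_max = √(f_v² + f_b²) = √(1.4² + 4.356²) = 4.575 kip/in.
φr_n = 0.75 × 0.6 × 60 × (0.707 × 0.375) = 7.158 kip/in → adequate.

f_max ≈ 4.58 kip/in; adequate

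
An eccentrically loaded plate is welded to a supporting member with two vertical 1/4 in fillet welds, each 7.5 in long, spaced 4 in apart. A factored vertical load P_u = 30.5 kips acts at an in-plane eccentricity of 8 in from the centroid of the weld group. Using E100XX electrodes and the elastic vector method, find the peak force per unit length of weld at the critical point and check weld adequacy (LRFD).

f_max ≈ 9.09 kip/in; NOT adequate

E100XX → F_EXX = 100 ksi.
Total weld length L_w = 15 in. Treat welds as unit-width lines.
Polar moment about centroid: J = 2[d³/12 + d(b/2)²] = 2[7.5³/12 + 7.5×2²] = 130.3 in³.
Direct shear f_v = P/L_w = 30.5 / 15 = 2.033 kip/in (vertical).
Torsion M = P·e = 30.5 × 8 = 244 kip·in.
Critical point at (x, y) = (2, 3.75) from centroid. f_tx = M·y/J = 7.022 kip/in; f_ty = M·x/J = 3.745 kip/in.
Resultant f_max = √[f_tx² + (f_v + f_ty)²] = √[7.022² + (2.033 + 3.745)²] = 9.093 kip/in.
Capacity per unit length: φr_n = 0.75 × 0.6 × 100 × (0.707 × 0.25) = 7.954 kip/in.
9.093 > 7.954 → NOT adequate.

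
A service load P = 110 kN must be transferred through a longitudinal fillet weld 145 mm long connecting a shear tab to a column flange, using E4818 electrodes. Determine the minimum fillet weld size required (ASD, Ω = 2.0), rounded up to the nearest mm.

E48XX → F_EXX = 480 MPa.
Total weld length L = 145 mm.
Required throat t_e = P × Ω / (0.6 F_EXX × L) = 110 × 2.0 / (0.6 × 480 × 145 × 10⁻³) = 5.268 mm.
Required leg w = t_e / 0.707 = 7.451 mm → use 8 mm.

w = 8 mm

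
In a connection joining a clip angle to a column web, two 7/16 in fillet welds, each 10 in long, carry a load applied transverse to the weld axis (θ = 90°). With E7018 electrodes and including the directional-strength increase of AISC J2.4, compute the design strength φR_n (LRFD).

E70XX → F_EXX = 70 ksi.
t_e = 0.707 × 0.4375 = 0.3093 in; A_we = 0.3093 × 20 = 6.186 in².
Directional factor: 1.0 + 0.5 sin^1.5(90°) = 1.5.
F_nw = 0.6 × 70 × 1.5 = 63 ksi.
φR_n = 0.75 × 63 × 6.186 = 292.3 kips.

φR_n ≈ 292 kips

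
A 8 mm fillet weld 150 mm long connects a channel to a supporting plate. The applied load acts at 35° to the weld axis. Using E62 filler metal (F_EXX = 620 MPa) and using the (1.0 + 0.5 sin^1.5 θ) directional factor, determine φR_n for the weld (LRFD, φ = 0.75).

t_e = 0.707 × 8 = 5.656 mm; A_we = 5.656 × 150 = 848.4 mm².
Directional factor: 1.0 + 0.5 sin^1.5(35°) = 1.217.
F_nw = 0.6 × 620 × 1.217 = 452.8 MPa.
φR_n = 0.75 × 452.8 × 848.4 × 10⁻³ = 288.1 kN.

φR_n ≈ 288 kN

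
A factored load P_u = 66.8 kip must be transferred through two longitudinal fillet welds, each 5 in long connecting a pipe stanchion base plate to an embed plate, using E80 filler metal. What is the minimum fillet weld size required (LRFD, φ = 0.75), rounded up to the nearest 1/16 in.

E80XX → F_EXX = 80 ksi.
Total weld length L = 10 in.
Required throat t_e = P_u / (φ × 0.6 F_EXX × L) = 66.8 / (0.75 × 0.6 × 80 × 10) = 0.1856 in.
Required leg w = t_e / 0.707 = 0.2625 in → use 5/16 in.

w = 5/16 in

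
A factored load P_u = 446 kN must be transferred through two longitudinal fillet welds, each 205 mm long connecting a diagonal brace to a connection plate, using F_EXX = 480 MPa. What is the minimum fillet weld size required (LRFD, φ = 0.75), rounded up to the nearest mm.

Total weld length L = 410 mm.
Required throat t_e = P_u / (φ × 0.6 F_EXX × L) = 446 / (0.75 × 0.6 × 480 × 410 × 10⁻³) = 5.036 mm.
Required leg w = t_e / 0.707 = 7.123 mm → use 8 mm.

w = 8 mm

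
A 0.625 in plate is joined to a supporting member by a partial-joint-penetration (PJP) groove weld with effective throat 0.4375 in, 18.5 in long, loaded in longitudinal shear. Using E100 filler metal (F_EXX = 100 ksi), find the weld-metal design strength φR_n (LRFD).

φR_n ≈ 364 kips

Effective throat (given) t_e = 0.4375 in.
A_we = 0.4375 × 18.5 = 8.094 in².
F_nw = 0.6 F_EXX = 60 ksi.
φR_n = 0.75 × 60 × 8.094 = 364.2 kips.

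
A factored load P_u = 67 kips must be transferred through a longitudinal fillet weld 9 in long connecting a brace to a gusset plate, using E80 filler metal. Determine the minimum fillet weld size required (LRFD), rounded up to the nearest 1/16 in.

w = 5/16 in

E80XX → F_EXX = 80 ksi.
Total weld length L = 9 in.
Required throat t_e = P_u / (φ × 0.6 F_EXX × L) = 67 / (0.75 × 0.6 × 80 × 9) = 0.2068 in.
Required leg w = t_e / 0.707 = 0.2925 in → use 5/16 in.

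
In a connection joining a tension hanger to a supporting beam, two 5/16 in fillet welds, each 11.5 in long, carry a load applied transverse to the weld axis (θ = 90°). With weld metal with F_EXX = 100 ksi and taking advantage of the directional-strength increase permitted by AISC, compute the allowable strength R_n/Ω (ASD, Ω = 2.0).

R_n/Ω ≈ 229 kip

t_e = 0.707 × 0.3125 = 0.2209 in; A_we = 0.2209 × 23 = 5.082 in².
Directional factor: 1.0 + 0.5 sin^1.5(90°) = 1.5.
F_nw = 0.6 × 100 × 1.5 = 90 ksi.
R_n/Ω = (90 × 5.082) / 2.0 = 228.7 kip.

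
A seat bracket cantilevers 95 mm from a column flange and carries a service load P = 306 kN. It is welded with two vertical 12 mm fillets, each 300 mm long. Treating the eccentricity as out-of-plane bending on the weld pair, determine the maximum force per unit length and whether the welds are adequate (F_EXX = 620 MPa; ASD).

L_w = 2 × 300 = 600 mm; section modulus (unit throat) S = 2 × L²/6 = 30000 mm².
Direct shear f_v = P/L_w = 306×10³/600 = 510 N/mm.
Moment M = P × e = 306×10³ × 95 = 29070000 N·mm; bending f_b = M/S = 969 N/mm.
f_max = √(f_v² + f_b²) = √(510² + 969²) = 1095 N/mm.
r_n/Ω = (1/2.0) × 0.6 × 620 × (0.707 × 12) = 1578 N/mm → adequate.

f_max ≈ 1100 N/mm; adequate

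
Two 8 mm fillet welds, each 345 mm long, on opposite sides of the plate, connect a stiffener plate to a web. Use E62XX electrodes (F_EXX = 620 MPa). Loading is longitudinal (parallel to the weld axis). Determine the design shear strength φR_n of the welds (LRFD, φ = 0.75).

φR_n ≈ 1090 kN

Effective throat t_e = 0.707 × 8 = 5.656 mm.
Total length L = 690 mm; A_we = 5.656 × 690 = 3903 mm².
F_nw = 0.6 F_EXX = 0.6 × 620 = 372 MPa.
φR_n = 0.75 × 372 × 3903 × 10⁻³ = 1089 kN.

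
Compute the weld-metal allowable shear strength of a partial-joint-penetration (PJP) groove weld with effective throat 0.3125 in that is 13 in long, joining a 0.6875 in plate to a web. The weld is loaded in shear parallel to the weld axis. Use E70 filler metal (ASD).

R_n/Ω ≈ 85.3 kips

E70XX → F_EXX = 70 ksi.
Effective throat (given) t_e = 0.3125 in.
A_we = 0.3125 × 13 = 4.062 in².
F_nw = 0.6 F_EXX = 42 ksi.
R_n/Ω = (42 × 4.062) / 2.0 = 85.31 kips.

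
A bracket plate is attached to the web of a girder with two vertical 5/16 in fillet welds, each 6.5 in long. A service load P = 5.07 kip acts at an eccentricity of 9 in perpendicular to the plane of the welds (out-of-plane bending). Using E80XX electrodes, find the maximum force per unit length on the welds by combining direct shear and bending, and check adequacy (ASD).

E80XX → F_EXX = 80 ksi.
L_w = 2 × 6.5 = 13 in; section modulus (unit throat) S = 2 × L²/6 = 14.08 in².
Direct shear f_v = P/L_w = 5.07/13 = 0.39 kip/in.
Moment M = P × e = 5.07 × 9 = 45.63 kip·in; bending f_b = M/S = 3.24 kip/in.
f_max = √(f_v² + f_b²) = √(0.39² + 3.24²) = 3.263 kip/in.
r_n/Ω = (1/2.0) × 0.6 × 80 × (0.707 × 0.3125) = 5.302 kip/in → adequate.

f_max ≈ 3.26 kip/in; adequate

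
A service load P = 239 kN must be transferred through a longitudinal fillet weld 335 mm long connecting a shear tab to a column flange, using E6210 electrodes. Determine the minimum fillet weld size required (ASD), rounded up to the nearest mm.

w = 6 mm

E62XX → F_EXX = 620 MPa.
Total weld length L = 335 mm.
Required throat t_e = P × Ω / (0.6 F_EXX × L) = 239 × 2.0 / (0.6 × 620 × 335 × 10⁻³) = 3.836 mm.
Required leg w = t_e / 0.707 = 5.425 mm → use 6 mm.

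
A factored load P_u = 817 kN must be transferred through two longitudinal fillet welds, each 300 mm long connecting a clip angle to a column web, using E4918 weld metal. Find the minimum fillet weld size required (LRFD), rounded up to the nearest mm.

w = 9 mm

E49XX → F_EXX = 490 MPa.
Total weld length L = 600 mm.
Required throat t_e = P_u / (φ × 0.6 F_EXX × L) = 817 / (0.75 × 0.6 × 490 × 600 × 10⁻³) = 6.175 mm.
Required leg w = t_e / 0.707 = 8.735 mm → use 9 mm.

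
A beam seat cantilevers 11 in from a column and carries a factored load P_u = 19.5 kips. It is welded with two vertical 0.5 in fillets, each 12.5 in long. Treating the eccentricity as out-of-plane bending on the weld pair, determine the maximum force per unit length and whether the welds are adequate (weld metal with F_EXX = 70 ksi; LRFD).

L_w = 2 × 12.5 = 25 in; section modulus (unit throat) S = 2 × L²/6 = 52.08 in².
Direct shear f_v = P/L_w = 19.5/25 = 0.78 kip/in.
Moment M = P × e = 19.5 × 11 = 214.5 kip·in; bending f_b = M/S = 4.118 kip/in.
f_max = √(f_v² + f_b²) = √(0.78² + 4.118²) = 4.192 kip/in.
φr_n = 0.75 × 0.6 × 70 × (0.707 × 0.5) = 11.14 kip/in → adequate.

f_max ≈ 4.19 kip/in; adequate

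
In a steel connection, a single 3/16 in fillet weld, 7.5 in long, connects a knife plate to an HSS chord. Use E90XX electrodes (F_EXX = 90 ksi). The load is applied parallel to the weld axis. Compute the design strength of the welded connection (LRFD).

Effective throat t_e = 0.707 × 0.1875 = 0.1326 in.
Total length L = 7.5 in; A_we = 0.1326 × 7.5 = 0.9942 in².
F_nw = 0.6 F_EXX = 0.6 × 90 = 54 ksi.
φR_n = 0.75 × 54 × 0.9942 = 40.27 kip.

φR_n ≈ 40.3 kip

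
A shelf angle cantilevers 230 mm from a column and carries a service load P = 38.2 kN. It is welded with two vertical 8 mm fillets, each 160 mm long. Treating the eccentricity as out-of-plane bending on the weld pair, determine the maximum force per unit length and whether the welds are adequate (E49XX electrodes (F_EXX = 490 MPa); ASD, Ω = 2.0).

f_max ≈ 1040 N/mm; NOT adequate

L_w = 2 × 160 = 320 mm; section modulus (unit throat) S = 2 × L²/6 = 8533 mm².
Direct shear f_v = P/L_w = 38.2×10³/320 = 119.4 N/mm.
Moment M = P × e = 38.2×10³ × 230 = 8786000 N·mm; bending f_b = M/S = 1030 N/mm.
f_max = √(f_v² + f_b²) = √(119.4² + 1030²) = 1037 N/mm.
r_n/Ω = (1/2.0) × 0.6 × 490 × (0.707 × 8) = 831.4 N/mm → NOT adequate.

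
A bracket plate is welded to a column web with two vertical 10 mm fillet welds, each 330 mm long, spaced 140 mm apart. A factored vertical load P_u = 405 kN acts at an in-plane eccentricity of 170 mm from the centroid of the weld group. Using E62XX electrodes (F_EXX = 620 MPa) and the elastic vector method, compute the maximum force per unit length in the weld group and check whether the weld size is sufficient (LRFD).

f_max ≈ 1680 N/mm; adequate

Total weld length L_w = 660 mm. Treat welds as unit-width lines.
Polar moment about centroid: J = 2[d³/12 + d(b/2)²] = 2[330³/12 + 330×70²] = 9224000 mm³.
Direct shear f_v = P/L_w = 405×10³ / 660 = 613.6 N/mm (vertical).
Torsion M = P·e = 405×10³ × 170 = 68850000 N·mm.
Critical point at (x, y) = (70, 165) from centroid. f_tx = M·y/J = 1232 N/mm; f_ty = M·x/J = 522.5 N/mm.
Resultant f_max = √[f_tx² + (f_v + f_ty)²] = √[1232² + (613.6 + 522.5)²] = 1676 N/mm.
Capacity per unit length: φr_n = 0.75 × 0.6 × 620 × (0.707 × 10) = 1973 N/mm.
1676 ≤ 1973 → adequate.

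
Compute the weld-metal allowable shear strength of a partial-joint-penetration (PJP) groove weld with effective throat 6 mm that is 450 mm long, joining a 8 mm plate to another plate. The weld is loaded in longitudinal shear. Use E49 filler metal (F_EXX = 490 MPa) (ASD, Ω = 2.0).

Effective throat (given) t_e = 6 mm.
A_we = 6 × 450 = 2700 mm².
F_nw = 0.6 F_EXX = 294 MPa.
R_n/Ω = (294 × 2700) / 2.0 × 10⁻³ = 396.9 kN.

R_n/Ω ≈ 397 kN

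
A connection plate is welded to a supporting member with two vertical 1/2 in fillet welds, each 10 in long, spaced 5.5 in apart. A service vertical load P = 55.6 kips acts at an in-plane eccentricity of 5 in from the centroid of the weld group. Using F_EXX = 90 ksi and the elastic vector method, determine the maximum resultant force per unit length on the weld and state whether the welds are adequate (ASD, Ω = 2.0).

Total weld length L_w = 20 in. Treat welds as unit-width lines.
Polar moment about centroid: J = 2[d³/12 + d(b/2)²] = 2[10³/12 + 10×2.75²] = 317.9 in³.
Direct shear f_v = P/L_w = 55.6 / 20 = 2.78 kip/in (vertical).
Torsion M = P·e = 55.6 × 5 = 278 kip·in.
Critical point at (x, y) = (2.75, 5) from centroid. f_tx = M·y/J = 4.372 kip/in; f_ty = M·x/J = 2.405 kip/in.
Resultant f_max = √[f_tx² + (f_v + f_ty)²] = √[4.372² + (2.78 + 2.405)²] = 6.782 kip/in.
Capacity per unit length: r_n/Ω = (1/2.0) × 0.6 × 90 × (0.707 × 0.5) = 9.544 kip/in.
6.782 ≤ 9.544 → adequate.

f_max ≈ 6.78 kip/in; adequate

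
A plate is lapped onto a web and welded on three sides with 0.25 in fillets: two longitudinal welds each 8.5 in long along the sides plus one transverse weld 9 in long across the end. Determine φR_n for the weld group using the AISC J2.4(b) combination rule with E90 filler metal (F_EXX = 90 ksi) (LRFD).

t_e = 0.707 × 0.25 = 0.1767 in.
R_nwl = 0.6 × 90 × 0.1767 × 17 = 162.3 kips (longitudinal, 2 welds).
R_nwt = 0.6 × 90 × 0.1767 × 9 = 85.9 kips (transverse, base value).
(i) R_nwl + R_nwt = 248.2 kips; (ii) 0.85 R_nwl + 1.5 R_nwt = 266.8 kips.
R_n = max = 266.8 kips [governs: (ii)]; φR_n = 200.1 kips.

φR_n ≈ 200 kips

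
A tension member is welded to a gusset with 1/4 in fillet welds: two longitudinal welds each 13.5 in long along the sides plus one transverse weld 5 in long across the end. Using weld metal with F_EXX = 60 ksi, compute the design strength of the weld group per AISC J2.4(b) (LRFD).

t_e = 0.707 × 0.25 = 0.1767 in.
R_nwl = 0.6 × 60 × 0.1767 × 27 = 171.8 kip (longitudinal, 2 welds).
R_nwt = 0.6 × 60 × 0.1767 × 5 = 31.81 kip (transverse, base value).
(i) R_nwl + R_nwt = 203.6 kip; (ii) 0.85 R_nwl + 1.5 R_nwt = 193.8 kip.
R_n = max = 203.6 kip [governs: (i)]; φR_n = 152.7 kip.

φR_n ≈ 153 kip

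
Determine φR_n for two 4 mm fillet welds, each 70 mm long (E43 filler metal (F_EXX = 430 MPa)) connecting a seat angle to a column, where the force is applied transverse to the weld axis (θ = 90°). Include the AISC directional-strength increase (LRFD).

t_e = 0.707 × 4 = 2.828 mm; A_we = 2.828 × 140 = 395.9 mm².
Directional factor: 1.0 + 0.5 sin^1.5(90°) = 1.5.
F_nw = 0.6 × 430 × 1.5 = 387 MPa.
φR_n = 0.75 × 387 × 395.9 × 10⁻³ = 114.9 kN.

φR_n ≈ 115 kN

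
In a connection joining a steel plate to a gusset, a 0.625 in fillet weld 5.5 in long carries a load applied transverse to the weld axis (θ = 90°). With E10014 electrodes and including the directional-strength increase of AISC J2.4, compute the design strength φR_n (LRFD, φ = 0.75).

φR_n ≈ 164 kips

E100XX → F_EXX = 100 ksi.
t_e = 0.707 × 0.625 = 0.4419 in; A_we = 0.4419 × 5.5 = 2.43 in².
Directional factor: 1.0 + 0.5 sin^1.5(90°) = 1.5.
F_nw = 0.6 × 100 × 1.5 = 90 ksi.
φR_n = 0.75 × 90 × 2.43 = 164 kips.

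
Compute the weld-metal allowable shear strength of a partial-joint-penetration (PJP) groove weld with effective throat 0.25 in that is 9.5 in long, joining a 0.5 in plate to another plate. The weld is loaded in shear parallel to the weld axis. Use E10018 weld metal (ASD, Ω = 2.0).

E100XX → F_EXX = 100 ksi.
Effective throat (given) t_e = 0.25 in.
A_we = 0.25 × 9.5 = 2.375 in².
F_nw = 0.6 F_EXX = 60 ksi.
R_n/Ω = (60 × 2.375) / 2.0 = 71.25 kip.

R_n/Ω ≈ 71.2 kip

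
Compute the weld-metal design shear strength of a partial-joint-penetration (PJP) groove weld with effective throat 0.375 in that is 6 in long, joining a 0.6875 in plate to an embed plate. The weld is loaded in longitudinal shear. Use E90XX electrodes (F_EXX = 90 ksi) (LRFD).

Effective throat (given) t_e = 0.375 in.
A_we = 0.375 × 6 = 2.25 in².
F_nw = 0.6 F_EXX = 54 ksi.
φR_n = 0.75 × 54 × 2.25 = 91.12 kips.

φR_n ≈ 91.1 kips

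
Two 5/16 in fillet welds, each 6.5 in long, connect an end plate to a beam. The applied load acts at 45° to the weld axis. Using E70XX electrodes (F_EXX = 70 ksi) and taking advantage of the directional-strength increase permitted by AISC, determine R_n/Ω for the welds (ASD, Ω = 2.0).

t_e = 0.707 × 0.3125 = 0.2209 in; A_we = 0.2209 × 13 = 2.872 in².
Directional factor: 1.0 + 0.5 sin^1.5(45°) = 1.297.
F_nw = 0.6 × 70 × 1.297 = 54.49 ksi.
R_n/Ω = (54.49 × 2.872) / 2.0 = 78.25 kips.

R_n/Ω ≈ 78.2 kips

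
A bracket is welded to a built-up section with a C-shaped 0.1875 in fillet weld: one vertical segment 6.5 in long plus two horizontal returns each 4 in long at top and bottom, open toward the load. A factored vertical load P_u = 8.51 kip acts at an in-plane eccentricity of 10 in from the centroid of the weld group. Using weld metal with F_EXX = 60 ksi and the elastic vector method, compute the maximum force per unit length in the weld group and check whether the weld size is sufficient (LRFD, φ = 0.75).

f_max ≈ 3.22 kip/in; adequate

Total weld length L_w = 14.5 in. Treat welds as unit-width lines.
Centroid: x̄ = 2×4×2 / 14.5 = 1.103 in from the vertical weld.
Polar moment about centroid: J = I_x + I_y = [6.5³/12 + 2×4×3.25²] + [6.5×1.103² + 2(4³/12 + 4×0.8966²)] = 132.4 in³.
Direct shear f_v = P/L_w = 8.51 / 14.5 = 0.5869 kip/in (vertical).
Torsion M = P·e = 8.51 × 10 = 85.1 kip·in.
Critical point at (x, y) = (2.897, 3.25) from centroid. f_tx = M·y/J = 2.089 kip/in; f_ty = M·x/J = 1.862 kip/in.
Resultant f_max = √[f_tx² + (f_v + f_ty)²] = √[2.089² + (0.5869 + 1.862)²] = 3.219 kip/in.
Capacity per unit length: φr_n = 0.75 × 0.6 × 60 × (0.707 × 0.1875) = 3.579 kip/in.
3.219 ≤ 3.579 → adequate.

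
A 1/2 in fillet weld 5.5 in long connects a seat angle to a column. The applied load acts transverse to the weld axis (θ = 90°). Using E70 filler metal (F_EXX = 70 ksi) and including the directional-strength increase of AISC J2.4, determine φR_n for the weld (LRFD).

φR_n ≈ 91.9 kips

t_e = 0.707 × 0.5 = 0.3535 in; A_we = 0.3535 × 5.5 = 1.944 in².
Directional factor: 1.0 + 0.5 sin^1.5(90°) = 1.5.
F_nw = 0.6 × 70 × 1.5 = 63 ksi.
φR_n = 0.75 × 63 × 1.944 = 91.87 kips.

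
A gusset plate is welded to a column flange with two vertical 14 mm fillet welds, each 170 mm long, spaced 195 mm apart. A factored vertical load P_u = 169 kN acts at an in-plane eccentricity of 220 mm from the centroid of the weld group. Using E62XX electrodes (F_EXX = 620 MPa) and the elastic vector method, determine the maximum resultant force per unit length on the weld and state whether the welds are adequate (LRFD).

f_max ≈ 1600 N/mm; adequate

Total weld length L_w = 340 mm. Treat welds as unit-width lines.
Polar moment about centroid: J = 2[d³/12 + d(b/2)²] = 2[170³/12 + 170×97.5²] = 4051000 mm³.
Direct shear f_v = P/L_w = 169×10³ / 340 = 497.1 N/mm (vertical).
Torsion M = P·e = 169×10³ × 220 = 37180000 N·mm.
Critical point at (x, y) = (97.5, 85) from centroid. f_tx = M·y/J = 780.1 N/mm; f_ty = M·x/J = 894.9 N/mm.
Resultant f_max = √[f_tx² + (f_v + f_ty)²] = √[780.1² + (497.1 + 894.9)²] = 1596 N/mm.
Capacity per unit length: φr_n = 0.75 × 0.6 × 620 × (0.707 × 14) = 2762 N/mm.
1596 ≤ 2762 → adequate.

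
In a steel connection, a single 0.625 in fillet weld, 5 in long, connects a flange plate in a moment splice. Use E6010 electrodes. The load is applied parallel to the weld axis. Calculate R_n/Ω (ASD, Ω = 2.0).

E60XX → F_EXX = 60 ksi.
Effective throat t_e = 0.707 × 0.625 = 0.4419 in.
Total length L = 5 in; A_we = 0.4419 × 5 = 2.209 in².
F_nw = 0.6 F_EXX = 0.6 × 60 = 36 ksi.
R_n = 36 × 2.209 = 79.54 kip; R_n/Ω = 79.54/2.0 = 39.77 kip.

R_n/Ω ≈ 39.8 kip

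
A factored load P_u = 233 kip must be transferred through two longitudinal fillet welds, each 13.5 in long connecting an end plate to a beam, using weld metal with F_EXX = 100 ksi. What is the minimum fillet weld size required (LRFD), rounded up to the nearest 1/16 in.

Total weld length L = 27 in.
Required throat t_e = P_u / (φ × 0.6 F_EXX × L) = 233 / (0.75 × 0.6 × 100 × 27) = 0.1918 in.
Required leg w = t_e / 0.707 = 0.2712 in → use 5/16 in.

w = 5/16 in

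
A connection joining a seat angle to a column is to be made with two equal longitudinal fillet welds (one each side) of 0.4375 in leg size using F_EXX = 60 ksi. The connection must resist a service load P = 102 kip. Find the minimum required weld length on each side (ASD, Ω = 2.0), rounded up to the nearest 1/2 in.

Throat t_e = 0.707 × 0.4375 = 0.3093 in.
r_n/Ω = (0.6 × 60 × 0.3093) / 2.0 = 5.568 kip/in.
L_req = P / (r_n/Ω) = 102 / 5.568 = 18.32 in total.
Per side: 18.32 / 2 = 9.16 in.
Round up → use L = 9.5 in on each side.

L = 9.5 in on each side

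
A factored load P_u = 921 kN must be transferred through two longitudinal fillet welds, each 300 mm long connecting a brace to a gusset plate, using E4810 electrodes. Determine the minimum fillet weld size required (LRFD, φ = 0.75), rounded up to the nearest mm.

E48XX → F_EXX = 480 MPa.
Total weld length L = 600 mm.
Required throat t_e = P_u / (φ × 0.6 F_EXX × L) = 921 / (0.75 × 0.6 × 480 × 600 × 10⁻³) = 7.106 mm.
Required leg w = t_e / 0.707 = 10.05 mm → use 11 mm.

w = 11 mm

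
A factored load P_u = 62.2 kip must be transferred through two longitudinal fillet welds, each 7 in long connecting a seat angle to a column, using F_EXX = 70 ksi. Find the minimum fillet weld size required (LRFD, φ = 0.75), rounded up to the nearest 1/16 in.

Total weld length L = 14 in.
Required throat t_e = P_u / (φ × 0.6 F_EXX × L) = 62.2 / (0.75 × 0.6 × 70 × 14) = 0.141 in.
Required leg w = t_e / 0.707 = 0.1995 in → use 1/4 in.

w = 1/4 in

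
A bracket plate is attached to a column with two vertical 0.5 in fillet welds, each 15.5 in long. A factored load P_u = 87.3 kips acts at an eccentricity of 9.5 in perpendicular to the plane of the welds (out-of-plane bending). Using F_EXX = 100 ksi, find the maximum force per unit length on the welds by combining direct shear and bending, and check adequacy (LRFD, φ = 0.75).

f_max ≈ 10.7 kip/in; adequate

L_w = 2 × 15.5 = 31 in; section modulus (unit throat) S = 2 × L²/6 = 80.08 in².
Direct shear f_v = P/L_w = 87.3/31 = 2.816 kip/in.
Moment M = P × e = 87.3 × 9.5 = 829.35 kip·in; bending f_b = M/S = 10.36 kip/in.
f_max = √(f_v² + f_b²) = √(2.816² + 10.36²) = 10.73 kip/in.
φr_n = 0.75 × 0.6 × 100 × (0.707 × 0.5) = 15.91 kip/in → adequate.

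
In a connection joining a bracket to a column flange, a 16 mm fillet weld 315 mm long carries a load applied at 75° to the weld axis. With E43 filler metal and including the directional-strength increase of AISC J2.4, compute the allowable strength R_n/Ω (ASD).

E43XX → F_EXX = 430 MPa.
t_e = 0.707 × 16 = 11.31 mm; A_we = 11.31 × 315 = 3563 mm².
Directional factor: 1.0 + 0.5 sin^1.5(75°) = 1.475.
F_nw = 0.6 × 430 × 1.475 = 380.5 MPa.
R_n/Ω = (380.5 × 3563) / 2.0 × 10⁻³ = 677.8 kN.

R_n/Ω ≈ 678 kN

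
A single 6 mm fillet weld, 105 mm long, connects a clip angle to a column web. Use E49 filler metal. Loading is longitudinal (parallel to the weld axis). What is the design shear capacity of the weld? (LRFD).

E49XX → F_EXX = 490 MPa.
Effective throat t_e = 0.707 × 6 = 4.242 mm.
Total length L = 105 mm; A_we = 4.242 × 105 = 445.4 mm².
F_nw = 0.6 F_EXX = 0.6 × 490 = 294 MPa.
φR_n = 0.75 × 294 × 445.4 × 10⁻³ = 98.21 kN.

φR_n ≈ 98.2 kN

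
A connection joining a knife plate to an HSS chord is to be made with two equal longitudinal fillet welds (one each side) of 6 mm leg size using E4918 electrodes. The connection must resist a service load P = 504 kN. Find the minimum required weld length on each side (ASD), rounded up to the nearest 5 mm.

E49XX → F_EXX = 490 MPa.
Throat t_e = 0.707 × 6 = 4.242 mm.
r_n/Ω = (0.6 × 490 × 4.242) / 2.0 = 623.6 N/mm = 0.6236 kN/mm.
L_req = P / (r_n/Ω) = 504 / 0.6236 = 808.2 mm total.
Per side: 808.2 / 2 = 404.1 mm.
Round up → use L = 405 mm on each side.

L = 405 mm on each side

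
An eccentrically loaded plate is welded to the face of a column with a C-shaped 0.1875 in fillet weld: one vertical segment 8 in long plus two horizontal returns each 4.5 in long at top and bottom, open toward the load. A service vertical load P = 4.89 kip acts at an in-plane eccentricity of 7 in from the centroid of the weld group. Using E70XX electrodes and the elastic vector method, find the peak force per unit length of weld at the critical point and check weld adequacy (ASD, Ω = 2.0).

E70XX → F_EXX = 70 ksi.
Total weld length L_w = 17 in. Treat welds as unit-width lines.
Centroid: x̄ = 2×4.5×2.25 / 17 = 1.191 in from the vertical weld.
Polar moment about centroid: J = I_x + I_y = [8³/12 + 2×4.5×4²] + [8×1.191² + 2(4.5³/12 + 4.5×1.059²)] = 223.3 in³.
Direct shear f_v = P/L_w = 4.89 / 17 = 0.2876 kip/in (vertical).
Torsion M = P·e = 4.89 × 7 = 34.23 kip·in.
Critical point at (x, y) = (3.309, 4) from centroid. f_tx = M·y/J = 0.6132 kip/in; f_ty = M·x/J = 0.5072 kip/in.
Resultant f_max = √[f_tx² + (f_v + f_ty)²] = √[0.6132² + (0.2876 + 0.5072)²] = 1.004 kip/in.
Capacity per unit length: r_n/Ω = (1/2.0) × 0.6 × 70 × (0.707 × 0.1875) = 2.784 kip/in.
1.004 ≤ 2.784 → adequate.

f_max ≈ 1 kip/in; adequate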